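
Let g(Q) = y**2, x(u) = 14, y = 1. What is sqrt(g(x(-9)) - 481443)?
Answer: I*sqrt(481442) ≈ 693.86*I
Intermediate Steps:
g(Q) = 1 (g(Q) = 1**2 = 1)
sqrt(g(x(-9)) - 481443) = sqrt(1 - 481443) = sqrt(-481442) = I*sqrt(481442)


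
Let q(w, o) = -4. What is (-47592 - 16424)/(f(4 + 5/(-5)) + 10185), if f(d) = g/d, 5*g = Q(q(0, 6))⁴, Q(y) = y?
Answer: -960240/153031 ≈ -6.2748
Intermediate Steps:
g = 256/5 (g = (⅕)*(-4)⁴ = (⅕)*256 = 256/5 ≈ 51.200)
f(d) = 256/(5*d)
(-47592 - 16424)/(f(4 + 5/(-5)) + 10185) = (-47592 - 16424)/(256/(5*(4 + 5/(-5))) + 10185) = -64016/(256/(5*(4 + 5*(-⅕))) + 10185) = -64016/(256/(5*(4 - 1)) + 10185) = -64016/((256/5)/3 + 10185) = -64016/((256/5)*(⅓) + 10185) = -64016/(256/15 + 10185) = -64016/153031/15 = -64016*15/153031 = -960240/153031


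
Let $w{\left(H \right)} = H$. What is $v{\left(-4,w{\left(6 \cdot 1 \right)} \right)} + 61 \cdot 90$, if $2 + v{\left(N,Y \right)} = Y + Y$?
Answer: $5500$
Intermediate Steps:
$v{\left(N,Y \right)} = -2 + 2 Y$ ($v{\left(N,Y \right)} = -2 + \left(Y + Y\right) = -2 + 2 Y$)
$v{\left(-4,w{\left(6 \cdot 1 \right)} \right)} + 61 \cdot 90 = \left(-2 + 2 \cdot 6 \cdot 1\right) + 61 \cdot 90 = \left(-2 + 2 \cdot 6\right) + 5490 = \left(-2 + 12\right) + 5490 = 10 + 5490 = 5500$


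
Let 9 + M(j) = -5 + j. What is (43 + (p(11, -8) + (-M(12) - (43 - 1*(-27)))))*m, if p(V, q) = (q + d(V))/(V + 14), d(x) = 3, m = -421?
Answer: 53046/5 ≈ 10609.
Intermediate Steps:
M(j) = -14 + j (M(j) = -9 + (-5 + j) = -14 + j)
p(V, q) = (3 + q)/(14 + V) (p(V, q) = (q + 3)/(V + 14) = (3 + q)/(14 + V))
(43 + (p(11, -8) + (-M(12) - (43 - 1*(-27)))))*m = (43 + ((3 - 8)/(14 + 11) + (-(-14 + 12) - (43 - 1*(-27)))))*(-421) = (43 + (-5/25 + (-1*(-2) - (43 + 27))))*(-421) = (43 + ((1/25)*(-5) + (2 - 1*70)))*(-421) = (43 + (-⅕ + (2 - 70)))*(-421) = (43 + (-⅕ - 68))*(-421) = (43 - 341/5)*(-421) = -126/5*(-421) = 53046/5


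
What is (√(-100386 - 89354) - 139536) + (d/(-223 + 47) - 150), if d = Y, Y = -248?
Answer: -3073061/22 + 2*I*√47435 ≈ -1.3968e+5 + 435.59*I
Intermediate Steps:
d = -248
(√(-100386 - 89354) - 139536) + (d/(-223 + 47) - 150) = (√(-100386 - 89354) - 139536) + (-248/(-223 + 47) - 150) = (√(-189740) - 139536) + (-248/(-176) - 150) = (2*I*√47435 - 139536) + (-1/176*(-248) - 150) = (-139536 + 2*I*√47435) + (31/22 - 150) = (-139536 + 2*I*√47435) - 3269/22 = -3073061/22 + 2*I*√47435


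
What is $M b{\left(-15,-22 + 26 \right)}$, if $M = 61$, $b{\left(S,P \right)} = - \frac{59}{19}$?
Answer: $- \frac{3599}{19} \approx -189.42$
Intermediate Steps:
$b{\left(S,P \right)} = - \frac{59}{19}$ ($b{\left(S,P \right)} = \left(-59\right) \frac{1}{19} = - \frac{59}{19}$)
$M b{\left(-15,-22 + 26 \right)} = 61 \left(- \frac{59}{19}\right) = - \frac{3599}{19}$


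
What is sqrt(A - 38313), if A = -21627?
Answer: 18*I*sqrt(185) ≈ 244.83*I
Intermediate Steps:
sqrt(A - 38313) = sqrt(-21627 - 38313) = sqrt(-59940) = 18*I*sqrt(185)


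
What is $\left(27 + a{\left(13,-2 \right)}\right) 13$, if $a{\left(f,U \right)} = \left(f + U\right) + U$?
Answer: $468$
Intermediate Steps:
$a{\left(f,U \right)} = f + 2 U$ ($a{\left(f,U \right)} = \left(U + f\right) + U = f + 2 U$)
$\left(27 + a{\left(13,-2 \right)}\right) 13 = \left(27 + \left(13 + 2 \left(-2\right)\right)\right) 13 = \left(27 + \left(13 - 4\right)\right) 13 = \left(27 + 9\right) 13 = 36 \cdot 13 = 468$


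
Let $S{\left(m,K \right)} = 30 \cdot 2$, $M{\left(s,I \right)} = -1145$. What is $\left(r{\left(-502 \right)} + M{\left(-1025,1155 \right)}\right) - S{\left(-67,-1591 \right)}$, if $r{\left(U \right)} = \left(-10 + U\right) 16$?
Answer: $-9397$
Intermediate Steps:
$r{\left(U \right)} = -160 + 16 U$
$S{\left(m,K \right)} = 60$
$\left(r{\left(-502 \right)} + M{\left(-1025,1155 \right)}\right) - S{\left(-67,-1591 \right)} = \left(\left(-160 + 16 \left(-502\right)\right) - 1145\right) - 60 = \left(\left(-160 - 8032\right) - 1145\right) - 60 = \left(-8192 - 1145\right) - 60 = -9337 - 60 = -9397$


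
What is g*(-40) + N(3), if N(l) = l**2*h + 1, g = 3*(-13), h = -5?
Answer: 1516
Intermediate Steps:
g = -39
N(l) = 1 - 5*l**2 (N(l) = l**2*(-5) + 1 = -5*l**2 + 1 = 1 - 5*l**2)
g*(-40) + N(3) = -39*(-40) + (1 - 5*3**2) = 1560 + (1 - 5*9) = 1560 + (1 - 45) = 1560 - 44 = 1516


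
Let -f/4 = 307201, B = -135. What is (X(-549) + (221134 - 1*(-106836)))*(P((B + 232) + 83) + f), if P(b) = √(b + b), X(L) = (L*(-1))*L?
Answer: -32648093476 + 159414*√10 ≈ -3.2648e+10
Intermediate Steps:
f = -1228804 (f = -4*307201 = -1228804)
X(L) = -L² (X(L) = (-L)*L = -L²)
P(b) = √2*√b (P(b) = √(2*b) = √2*√b)
(X(-549) + (221134 - 1*(-106836)))*(P((B + 232) + 83) + f) = (-1*(-549)² + (221134 - 1*(-106836)))*(√2*√((-135 + 232) + 83) - 1228804) = (-1*301401 + (221134 + 106836))*(√2*√(97 + 83) - 1228804) = (-301401 + 327970)*(√2*√180 - 1228804) = 26569*(√2*(6*√5) - 1228804) = 26569*(6*√10 - 1228804) = 26569*(-1228804 + 6*√10) = -32648093476 + 159414*√10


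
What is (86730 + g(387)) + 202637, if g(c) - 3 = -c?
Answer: 288983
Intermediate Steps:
g(c) = 3 - c
(86730 + g(387)) + 202637 = (86730 + (3 - 1*387)) + 202637 = (86730 + (3 - 387)) + 202637 = (86730 - 384) + 202637 = 86346 + 202637 = 288983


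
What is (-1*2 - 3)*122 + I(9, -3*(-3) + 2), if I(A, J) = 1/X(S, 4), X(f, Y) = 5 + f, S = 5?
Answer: -6099/10 ≈ -609.90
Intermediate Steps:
I(A, J) = ⅒ (I(A, J) = 1/(5 + 5) = 1/10 = ⅒)
(-1*2 - 3)*122 + I(9, -3*(-3) + 2) = (-1*2 - 3)*122 + ⅒ = (-2 - 3)*122 + ⅒ = -5*122 + ⅒ = -610 + ⅒ = -6099/10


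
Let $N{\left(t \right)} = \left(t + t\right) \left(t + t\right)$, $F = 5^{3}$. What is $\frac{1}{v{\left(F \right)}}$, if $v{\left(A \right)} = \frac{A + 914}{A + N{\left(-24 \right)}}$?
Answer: $\frac{2429}{1039} \approx 2.3378$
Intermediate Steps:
$F = 125$
$N{\left(t \right)} = 4 t^{2}$ ($N{\left(t \right)} = 2 t 2 t = 4 t^{2}$)
$v{\left(A \right)} = \frac{914 + A}{2304 + A}$ ($v{\left(A \right)} = \frac{A + 914}{A + 4 \left(-24\right)^{2}} = \frac{914 + A}{A + 4 \cdot 576} = \frac{914 + A}{A + 2304} = \frac{914 + A}{2304 + A}$)
$\frac{1}{v{\left(F \right)}} = \frac{1}{\frac{1}{2304 + 125} \left(914 + 125\right)} = \frac{1}{\frac{1}{2429} \cdot 1039} = \frac{1}{\frac{1039}{2429}} = \frac{2429}{1039}$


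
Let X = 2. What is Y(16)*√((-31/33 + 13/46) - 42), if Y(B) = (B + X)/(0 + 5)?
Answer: 3*I*√98295054/1265 ≈ 23.512*I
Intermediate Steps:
Y(B) = ⅖ + B/5 (Y(B) = (B + 2)/(0 + 5) = (2 + B)/5 = (2 + B)*(⅕) = ⅖ + B/5)
Y(16)*√((-31/33 + 13/46) - 42) = (⅖ + (⅕)*16)*√((-31/33 + 13/46) - 42) = (⅖ + 16/5)*√((-31*1/33 + 13*(1/46)) - 42) = 18*√((-31/33 + 13/46) - 42)/5 = 18*√(-997/1518 - 42)/5 = 18*√(-64753/1518)/5 = 18*(I*√98295054/1518)/5 = 3*I*√98295054/1265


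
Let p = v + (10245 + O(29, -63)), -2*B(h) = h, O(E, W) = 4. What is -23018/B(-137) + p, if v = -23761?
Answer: -1897180/137 ≈ -13848.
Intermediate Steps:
B(h) = -h/2
p = -13512 (p = -23761 + (10245 + 4) = -23761 + 10249 = -13512)
-23018/B(-137) + p = -23018/((-½*(-137))) - 13512 = -23018/137/2 - 13512 = -23018*2/137 - 13512 = -46036/137 - 13512 = -1897180/137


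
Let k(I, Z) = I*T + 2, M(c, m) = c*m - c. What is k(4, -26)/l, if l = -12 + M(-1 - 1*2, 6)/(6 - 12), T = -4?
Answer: 28/19 ≈ 1.4737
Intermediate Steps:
M(c, m) = -c + c*m
k(I, Z) = 2 - 4*I (k(I, Z) = I*(-4) + 2 = -4*I + 2 = 2 - 4*I)
l = -19/2 (l = -12 + ((-1 - 1*2)*(-1 + 6))/(6 - 12) = -12 + ((-1 - 2)*5)/(-6) = -12 - 3*5*(-⅙) = -12 - 15*(-⅙) = -12 + 5/2 = -19/2 ≈ -9.5000)
k(4, -26)/l = (2 - 4*4)/(-19/2) = (2 - 16)*(-2/19) = -14*(-2/19) = 28/19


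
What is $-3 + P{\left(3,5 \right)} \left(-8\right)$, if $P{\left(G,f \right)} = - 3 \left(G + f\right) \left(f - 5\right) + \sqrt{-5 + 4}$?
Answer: $-3 - 8 i \approx -3.0 - 8.0 i$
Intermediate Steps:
$P{\left(G,f \right)} = i - 3 \left(-5 + f\right) \left(G + f\right)$ ($P{\left(G,f \right)} = - 3 \left(G + f\right) \left(-5 + f\right) + \sqrt{-1} = - 3 \left(-5 + f\right) \left(G + f\right) + i = i - 3 \left(-5 + f\right) \left(G + f\right)$)
$-3 + P{\left(3,5 \right)} \left(-8\right) = -3 + \left(i - 3 \cdot 5^{2} + 15 \cdot 3 + 15 \cdot 5 - 9 \cdot 5\right) \left(-8\right) = -3 + \left(i - 75 + 45 + 75 - 45\right) \left(-8\right) = -3 + i \left(-8\right) = -3 - 8 i$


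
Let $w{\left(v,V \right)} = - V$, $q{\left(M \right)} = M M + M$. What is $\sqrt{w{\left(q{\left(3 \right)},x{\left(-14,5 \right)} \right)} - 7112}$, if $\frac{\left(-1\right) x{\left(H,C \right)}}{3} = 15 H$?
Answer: $7 i \sqrt{158} \approx 87.989 i$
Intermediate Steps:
$q{\left(M \right)} = M + M^{2}$ ($q{\left(M \right)} = M^{2} + M = M + M^{2}$)
$x{\left(H,C \right)} = - 45 H$ ($x{\left(H,C \right)} = - 3 \cdot 15 H = - 45 H$)
$\sqrt{w{\left(q{\left(3 \right)},x{\left(-14,5 \right)} \right)} - 7112} = \sqrt{- \left(-45\right) \left(-14\right) - 7112} = \sqrt{\left(-1\right) 630 - 7112} = \sqrt{-630 - 7112} = \sqrt{-7742} = 7 i \sqrt{158}$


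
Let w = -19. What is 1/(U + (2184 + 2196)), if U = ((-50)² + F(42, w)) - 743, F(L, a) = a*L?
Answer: 1/5339 ≈ 0.00018730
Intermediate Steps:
F(L, a) = L*a
U = 959 (U = ((-50)² + 42*(-19)) - 743 = (2500 - 798) - 743 = 1702 - 743 = 959)
1/(U + (2184 + 2196)) = 1/(959 + (2184 + 2196)) = 1/(959 + 4380) = 1/5339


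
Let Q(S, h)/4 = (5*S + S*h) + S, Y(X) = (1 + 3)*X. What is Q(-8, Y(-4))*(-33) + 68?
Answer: -10492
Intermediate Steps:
Y(X) = 4*X
Q(S, h) = 24*S + 4*S*h (Q(S, h) = 4*((5*S + S*h) + S) = 4*(6*S + S*h) = 24*S + 4*S*h)
Q(-8, Y(-4))*(-33) + 68 = (4*(-8)*(6 + 4*(-4)))*(-33) + 68 = (4*(-8)*(6 - 16))*(-33) + 68 = (4*(-8)*(-10))*(-33) + 68 = 320*(-33) + 68 = -10560 + 68 = -10492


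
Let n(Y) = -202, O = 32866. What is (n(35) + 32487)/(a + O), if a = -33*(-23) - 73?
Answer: 32285/33552 ≈ 0.96224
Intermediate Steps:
a = 686 (a = 759 - 73 = 686)
(n(35) + 32487)/(a + O) = (-202 + 32487)/(686 + 32866) = 32285/33552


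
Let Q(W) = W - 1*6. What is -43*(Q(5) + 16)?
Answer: -645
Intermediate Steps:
Q(W) = -6 + W (Q(W) = W - 6 = -6 + W)
-43*(Q(5) + 16) = -43*((-6 + 5) + 16) = -43*(-1 + 16) = -43*15 = -645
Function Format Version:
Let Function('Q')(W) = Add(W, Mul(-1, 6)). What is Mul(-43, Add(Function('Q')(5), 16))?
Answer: -645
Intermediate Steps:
Function('Q')(W) = Add(-6, W) (Function('Q')(W) = Add(W, -6) = Add(-6, W))
Mul(-43, Add(Function('Q')(5), 16)) = Mul(-43, Add(Add(-6, 5), 16)) = Mul(-43, Add(-1, 16)) = Mul(-43, 15) = -645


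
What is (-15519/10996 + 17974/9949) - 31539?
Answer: -3450298251383/109399204 ≈ -31539.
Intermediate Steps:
(-15519/10996 + 17974/9949) - 31539 = 43243573/109399204 - 31539 = -3450298251383/109399204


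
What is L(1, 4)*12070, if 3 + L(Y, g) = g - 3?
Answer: -24140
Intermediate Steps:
L(Y, g) = -6 + g (L(Y, g) = -3 + (g - 3) = -3 + (-3 + g) = -6 + g)
L(1, 4)*12070 = (-6 + 4)*12070 = -2*12070 = -24140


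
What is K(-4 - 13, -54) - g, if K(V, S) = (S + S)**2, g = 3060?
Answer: 8604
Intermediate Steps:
K(V, S) = 4*S**2 (K(V, S) = (2*S)**2 = 4*S**2)
K(-4 - 13, -54) - g = 4*(-54)**2 - 1*3060 = 4*2916 - 3060 = 11664 - 3060 = 8604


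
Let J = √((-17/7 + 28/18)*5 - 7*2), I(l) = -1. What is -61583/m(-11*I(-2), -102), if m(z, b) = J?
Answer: 184749*I*√8099/1157 ≈ 14370.0*I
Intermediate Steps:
J = I*√8099/21 (J = √((-17*⅐ + 28*(1/18))*5 - 14) = √((-17/7 + 14/9)*5 - 14) = √(-55/63*5 - 14) = √(-275/63 - 14) = √(-1157/63) = I*√8099/21 ≈ 4.2854*I)
m(z, b) = I*√8099/21
-61583/m(-11*I(-2), -102) = -61583*(-3*I*√8099/1157) = -(-184749)*I*√8099/1157 = 184749*I*√8099/1157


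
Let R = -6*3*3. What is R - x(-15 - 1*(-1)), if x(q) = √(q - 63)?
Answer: -54 - I*√77 ≈ -54.0 - 8.775*I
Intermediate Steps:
x(q) = √(-63 + q)
R = -54 (R = -18*3 = -54)
R - x(-15 - 1*(-1)) = -54 - √(-63 + (-15 - 1*(-1))) = -54 - √(-63 + (-15 + 1)) = -54 - √(-63 - 14) = -54 - √(-77) = -54 - I*√77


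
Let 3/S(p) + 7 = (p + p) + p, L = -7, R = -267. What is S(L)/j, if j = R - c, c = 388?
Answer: 3/18340 ≈ 0.00016358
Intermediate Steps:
j = -655 (j = -267 - 1*388 = -267 - 388 = -655)
S(p) = 3/(-7 + 3*p) (S(p) = 3/(-7 + ((p + p) + p)) = 3/(-7 + (2*p + p)) = 3/(-7 + 3*p))
S(L)/j = (3/(-7 + 3*(-7)))/(-655) = (3/(-7 - 21))*(-1/655) = (3/(-28))*(-1/655) = (3*(-1/28))*(-1/655) = -3/28*(-1/655) = 3/18340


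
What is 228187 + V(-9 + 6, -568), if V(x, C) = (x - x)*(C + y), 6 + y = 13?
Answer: 228187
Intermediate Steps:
y = 7 (y = -6 + 13 = 7)
V(x, C) = 0 (V(x, C) = (x - x)*(C + 7) = 0*(7 + C) = 0)
228187 + V(-9 + 6, -568) = 228187 + 0 = 228187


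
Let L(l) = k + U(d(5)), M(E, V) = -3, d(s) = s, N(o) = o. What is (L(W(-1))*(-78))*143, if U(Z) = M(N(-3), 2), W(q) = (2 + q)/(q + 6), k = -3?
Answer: 66924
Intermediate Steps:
W(q) = (2 + q)/(6 + q)
U(Z) = -3
L(l) = -6 (L(l) = -3 - 3 = -6)
(L(W(-1))*(-78))*143 = -6*(-78)*143 = 468*143 = 66924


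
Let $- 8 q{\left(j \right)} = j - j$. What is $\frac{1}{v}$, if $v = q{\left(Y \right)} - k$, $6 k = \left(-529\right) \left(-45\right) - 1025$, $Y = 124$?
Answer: $- \frac{3}{11390} \approx -0.00026339$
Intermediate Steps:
$q{\left(j \right)} = 0$ ($q{\left(j \right)} = - \frac{j - j}{8} = \left(- \frac{1}{8}\right) 0 = 0$)
$k = \frac{11390}{3}$ ($k = \frac{\left(-529\right) \left(-45\right) - 1025}{6} = \frac{23805 - 1025}{6} = \frac{1}{6} \cdot 22780 = \frac{11390}{3} \approx 3796.7$)
$v = - \frac{11390}{3}$ ($v = 0 - \frac{11390}{3} = - \frac{11390}{3} \approx -3796.7$)
$\frac{1}{v} = \frac{1}{- \frac{11390}{3}} = - \frac{3}{11390}$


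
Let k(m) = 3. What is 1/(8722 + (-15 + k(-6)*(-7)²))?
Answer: 1/8854 ≈ 0.00011294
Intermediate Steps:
1/(8722 + (-15 + k(-6)*(-7)²)) = 1/(8722 + (-15 + 3*(-7)²)) = 1/(8722 + (-15 + 3*49)) = 1/(8722 + (-15 + 147)) = 1/(8722 + 132) = 1/8854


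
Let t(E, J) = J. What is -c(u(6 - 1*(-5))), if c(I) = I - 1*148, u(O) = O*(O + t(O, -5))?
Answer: 82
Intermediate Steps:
u(O) = O*(-5 + O) (u(O) = O*(O - 5) = O*(-5 + O))
c(I) = -148 + I (c(I) = I - 148 = -148 + I)
-c(u(6 - 1*(-5))) = -(-148 + (6 - 1*(-5))*(-5 + (6 - 1*(-5)))) = -(-148 + (6 + 5)*(-5 + (6 + 5))) = -(-148 + 11*(-5 + 11)) = -(-148 + 11*6) = -(-148 + 66) = -1*(-82) = 82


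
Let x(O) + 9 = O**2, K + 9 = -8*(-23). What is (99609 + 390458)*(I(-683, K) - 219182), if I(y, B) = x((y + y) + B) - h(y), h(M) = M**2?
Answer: 359121587667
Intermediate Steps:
K = 175 (K = -9 - 8*(-23) = -9 + 184 = 175)
x(O) = -9 + O**2
I(y, B) = -9 + (B + 2*y)**2 - y**2 (I(y, B) = (-9 + ((y + y) + B)**2) - y**2 = (-9 + (2*y + B)**2) - y**2 = (-9 + (B + 2*y)**2) - y**2 = -9 + (B + 2*y)**2 - y**2)
(99609 + 390458)*(I(-683, K) - 219182) = (99609 + 390458)*((-9 + (175 + 2*(-683))**2 - 1*(-683)**2) - 219182) = 490067*((-9 + (175 - 1366)**2 - 1*466489) - 219182) = 490067*((-9 + (-1191)**2 - 466489) - 219182) = 490067*((-9 + 1418481 - 466489) - 219182) = 490067*(951983 - 219182) = 490067*732801 = 359121587667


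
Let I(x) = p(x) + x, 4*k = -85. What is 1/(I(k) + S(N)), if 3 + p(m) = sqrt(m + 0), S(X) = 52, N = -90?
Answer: 444/12661 - 8*I*sqrt(85)/12661 ≈ 0.035068 - 0.0058255*I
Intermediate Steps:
k = -85/4 (k = (1/4)*(-85) = -85/4 ≈ -21.250)
p(m) = -3 + sqrt(m) (p(m) = -3 + sqrt(m + 0) = -3 + sqrt(m))
I(x) = -3 + x + sqrt(x) (I(x) = (-3 + sqrt(x)) + x = -3 + x + sqrt(x))
1/(I(k) + S(N)) = 1/((-3 - 85/4 + sqrt(-85/4)) + 52) = 1/((-3 - 85/4 + I*sqrt(85)/2) + 52) = 1/((-97/4 + I*sqrt(85)/2) + 52) = 1/(111/4 + I*sqrt(85)/2)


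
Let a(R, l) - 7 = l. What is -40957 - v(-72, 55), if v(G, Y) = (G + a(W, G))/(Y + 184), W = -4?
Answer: -9788586/239 ≈ -40956.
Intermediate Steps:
a(R, l) = 7 + l
v(G, Y) = (7 + 2*G)/(184 + Y) (v(G, Y) = (G + (7 + G))/(Y + 184) = (7 + 2*G)/(184 + Y))
-40957 - v(-72, 55) = -40957 - (7 + 2*(-72))/(184 + 55) = -40957 - (7 - 144)/239 = -40957 - (-137)/239 = -40957 - 1*(-137/239) = -40957 + 137/239 = -9788586/239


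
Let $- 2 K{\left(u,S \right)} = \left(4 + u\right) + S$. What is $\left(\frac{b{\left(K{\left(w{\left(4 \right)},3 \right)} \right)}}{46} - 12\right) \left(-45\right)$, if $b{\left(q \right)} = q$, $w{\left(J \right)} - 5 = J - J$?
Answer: $\frac{12555}{23} \approx 545.87$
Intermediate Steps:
$w{\left(J \right)} = 5$ ($w{\left(J \right)} = 5 + \left(J - J\right) = 5 + 0 = 5$)
$K{\left(u,S \right)} = -2 - \frac{S}{2} - \frac{u}{2}$ ($K{\left(u,S \right)} = - \frac{\left(4 + u\right) + S}{2} = - \frac{4 + S + u}{2} = -2 - \frac{S}{2} - \frac{u}{2}$)
$\left(\frac{b{\left(K{\left(w{\left(4 \right)},3 \right)} \right)}}{46} - 12\right) \left(-45\right) = \left(\frac{-2 - \frac{3}{2} - \frac{5}{2}}{46} - 12\right) \left(-45\right) = \left(\left(-2 - \frac{3}{2} - \frac{5}{2}\right) \frac{1}{46} - 12\right) \left(-45\right) = \left(\left(-6\right) \frac{1}{46} - 12\right) \left(-45\right) = \left(- \frac{3}{23} - 12\right) \left(-45\right) = \left(- \frac{279}{23}\right) \left(-45\right) = \frac{12555}{23}$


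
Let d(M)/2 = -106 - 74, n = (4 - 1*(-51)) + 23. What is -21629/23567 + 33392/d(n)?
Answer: -99341963/1060515 ≈ -93.673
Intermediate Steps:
n = 78 (n = (4 + 51) + 23 = 55 + 23 = 78)
d(M) = -360 (d(M) = 2*(-106 - 74) = 2*(-180) = -360)
-21629/23567 + 33392/d(n) = -21629/23567 + 33392/(-360) = -21629*1/23567 + 33392*(-1/360) = -21629/23567 - 4174/45 = -99341963/1060515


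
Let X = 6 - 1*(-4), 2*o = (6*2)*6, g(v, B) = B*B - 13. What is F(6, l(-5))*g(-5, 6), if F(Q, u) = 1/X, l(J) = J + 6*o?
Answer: 23/10 ≈ 2.3000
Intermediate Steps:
g(v, B) = -13 + B² (g(v, B) = B² - 13 = -13 + B²)
o = 36 (o = ((6*2)*6)/2 = (12*6)/2 = (½)*72 = 36)
X = 10 (X = 6 + 4 = 10)
l(J) = 216 + J (l(J) = J + 6*36 = J + 216 = 216 + J)
F(Q, u) = ⅒ (F(Q, u) = 1/10 = ⅒)
F(6, l(-5))*g(-5, 6) = (-13 + 6²)/10 = (-13 + 36)/10 = (⅒)*23 = 23/10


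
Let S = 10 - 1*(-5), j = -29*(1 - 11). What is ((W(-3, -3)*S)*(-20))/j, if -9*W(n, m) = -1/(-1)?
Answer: 10/87 ≈ 0.11494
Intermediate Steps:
j = 290 (j = -29*(-10) = 290)
S = 15 (S = 10 + 5 = 15)
W(n, m) = -1/9 (W(n, m) = -(-1)/(9*(-1)) = -(-1)*(-1)/9 = -1/9*1 = -1/9)
((W(-3, -3)*S)*(-20))/j = (-1/9*15*(-20))/290 = -5/3*(-20)*(1/290) = (100/3)*(1/290) = 10/87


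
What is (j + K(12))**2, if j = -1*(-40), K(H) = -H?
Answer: 784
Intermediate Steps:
j = 40
(j + K(12))**2 = (40 - 1*12)**2 = (40 - 12)**2 = 28**2 = 784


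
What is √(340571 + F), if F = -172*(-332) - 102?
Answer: √397573 ≈ 630.53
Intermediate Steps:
F = 57002 (F = 57104 - 102 = 57002)
√(340571 + F) = √(340571 + 57002) = √397573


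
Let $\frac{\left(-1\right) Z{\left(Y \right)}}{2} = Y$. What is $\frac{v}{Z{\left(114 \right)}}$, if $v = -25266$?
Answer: $\frac{4211}{38} \approx 110.82$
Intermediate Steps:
$Z{\left(Y \right)} = - 2 Y$
$\frac{v}{Z{\left(114 \right)}} = - \frac{25266}{\left(-2\right) 114} = - \frac{25266}{-228} = \left(-25266\right) \left(- \frac{1}{228}\right) = \frac{4211}{38}$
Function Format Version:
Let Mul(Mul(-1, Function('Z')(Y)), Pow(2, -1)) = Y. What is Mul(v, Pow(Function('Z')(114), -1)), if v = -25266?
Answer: Rational(4211, 38) ≈ 110.82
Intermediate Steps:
Function('Z')(Y) = Mul(-2, Y)
Mul(v, Pow(Function('Z')(114), -1)) = Mul(-25266, Pow(Mul(-2, 114), -1)) = Mul(-25266, Pow(-228, -1)) = Mul(-25266, Rational(-1, 228)) = Rational(4211, 38)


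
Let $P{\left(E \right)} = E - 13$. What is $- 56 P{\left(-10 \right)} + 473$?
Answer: $1761$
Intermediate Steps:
$P{\left(E \right)} = -13 + E$
$- 56 P{\left(-10 \right)} + 473 = - 56 \left(-13 - 10\right) + 473 = \left(-56\right) \left(-23\right) + 473 = 1288 + 473 = 1761$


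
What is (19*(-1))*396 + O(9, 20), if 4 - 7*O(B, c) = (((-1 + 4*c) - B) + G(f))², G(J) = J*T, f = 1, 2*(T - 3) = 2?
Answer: -58140/7 ≈ -8305.7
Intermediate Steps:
T = 4 (T = 3 + (½)*2 = 3 + 1 = 4)
G(J) = 4*J (G(J) = J*4 = 4*J)
O(B, c) = 4/7 - (3 - B + 4*c)²/7 (O(B, c) = 4/7 - (((-1 + 4*c) - B) + 4*1)²/7 = 4/7 - ((-1 - B + 4*c) + 4)²/7 = 4/7 - (3 - B + 4*c)²/7)
(19*(-1))*396 + O(9, 20) = (19*(-1))*396 + (4/7 - (3 - 1*9 + 4*20)²/7) = -19*396 + (4/7 - (3 - 9 + 80)²/7) = -7524 + (4/7 - ⅐*74²) = -7524 + (4/7 - ⅐*5476) = -7524 + (4/7 - 5476/7) = -7524 - 5472/7 = -58140/7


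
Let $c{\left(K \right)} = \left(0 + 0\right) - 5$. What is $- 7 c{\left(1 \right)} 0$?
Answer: $0$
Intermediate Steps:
$c{\left(K \right)} = -5$ ($c{\left(K \right)} = 0 - 5 = -5$)
$- 7 c{\left(1 \right)} 0 = \left(-7\right) \left(-5\right) 0 = 35 \cdot 0 = 0$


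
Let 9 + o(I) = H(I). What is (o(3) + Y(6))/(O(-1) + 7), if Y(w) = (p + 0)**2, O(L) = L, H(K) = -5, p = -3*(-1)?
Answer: -5/6 ≈ -0.83333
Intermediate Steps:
p = 3
o(I) = -14 (o(I) = -9 - 5 = -14)
Y(w) = 9 (Y(w) = (3 + 0)**2 = 3**2 = 9)
(o(3) + Y(6))/(O(-1) + 7) = (-14 + 9)/(-1 + 7) = -5/6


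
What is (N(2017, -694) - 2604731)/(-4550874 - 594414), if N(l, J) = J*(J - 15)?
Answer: 2112685/5145288 ≈ 0.41061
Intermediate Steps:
N(l, J) = J*(-15 + J)
(N(2017, -694) - 2604731)/(-4550874 - 594414) = (-694*(-15 - 694) - 2604731)/(-4550874 - 594414) = (-694*(-709) - 2604731)/(-5145288) = (492046 - 2604731)*(-1/5145288) = -2112685*(-1/5145288) = 2112685/5145288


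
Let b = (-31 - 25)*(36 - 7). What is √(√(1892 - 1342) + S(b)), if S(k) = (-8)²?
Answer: √(64 + 5*√22) ≈ 9.3516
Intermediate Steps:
b = -1624 (b = -56*29 = -1624)
S(k) = 64
√(√(1892 - 1342) + S(b)) = √(√(1892 - 1342) + 64) = √(√550 + 64) = √(5*√22 + 64) = √(64 + 5*√22)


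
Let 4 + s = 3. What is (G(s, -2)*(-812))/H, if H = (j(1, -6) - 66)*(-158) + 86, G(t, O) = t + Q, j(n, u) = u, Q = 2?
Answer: -406/5731 ≈ -0.070843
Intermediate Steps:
s = -1 (s = -4 + 3 = -1)
G(t, O) = 2 + t (G(t, O) = t + 2 = 2 + t)
H = 11462 (H = (-6 - 66)*(-158) + 86 = -72*(-158) + 86 = 11376 + 86 = 11462)
(G(s, -2)*(-812))/H = ((2 - 1)*(-812))/11462 = (1*(-812))*(1/11462) = -812*1/11462 = -406/5731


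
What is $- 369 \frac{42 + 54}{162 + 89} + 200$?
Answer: $\frac{14776}{251} \approx 58.869$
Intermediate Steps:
$- 369 \frac{42 + 54}{162 + 89} + 200 = - 369 \cdot \frac{96}{251} + 200 = - 369 \cdot 96 \cdot \frac{1}{251} + 200 = \left(-369\right) \frac{96}{251} + 200 = - \frac{35424}{251} + 200 = \frac{14776}{251}$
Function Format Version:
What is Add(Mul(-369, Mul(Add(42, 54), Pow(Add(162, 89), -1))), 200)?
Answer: Rational(14776, 251) ≈ 58.869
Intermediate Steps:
Add(Mul(-369, Mul(Add(42, 54), Pow(Add(162, 89), -1))), 200) = Add(Mul(-369, Mul(96, Pow(251, -1))), 200) = Add(Mul(-369, Mul(96, Rational(1, 251))), 200) = Add(Mul(-369, Rational(96, 251)), 200) = Add(Rational(-35424, 251), 200) = Rational(14776, 251)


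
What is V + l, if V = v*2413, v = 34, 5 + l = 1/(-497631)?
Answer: 40824154346/497631 ≈ 82037.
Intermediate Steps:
l = -2488156/497631 (l = -5 + 1/(-497631) = -5 - 1/497631 = -2488156/497631 ≈ -5.0000)
V = 82042 (V = 34*2413 = 82042)
V + l = 82042 - 2488156/497631 = 40824154346/497631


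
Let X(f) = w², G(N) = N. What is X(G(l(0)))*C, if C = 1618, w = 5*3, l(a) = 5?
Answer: 364050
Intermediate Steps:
w = 15
X(f) = 225 (X(f) = 15² = 225)
X(G(l(0)))*C = 225*1618 = 364050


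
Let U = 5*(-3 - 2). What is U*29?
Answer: -725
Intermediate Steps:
U = -25 (U = 5*(-5) = -25)
U*29 = -25*29 = -725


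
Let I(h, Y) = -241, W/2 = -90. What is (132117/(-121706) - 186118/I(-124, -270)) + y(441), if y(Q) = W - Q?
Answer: 4405195445/29331146 ≈ 150.19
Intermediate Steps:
W = -180 (W = 2*(-90) = -180)
y(Q) = -180 - Q
(132117/(-121706) - 186118/I(-124, -270)) + y(441) = (132117/(-121706) - 186118/(-241)) + (-180 - 1*441) = (132117*(-1/121706) - 186118*(-1/241)) + (-180 - 441) = (-132117/121706 + 186118/241) - 621 = 22619837111/29331146 - 621 = 4405195445/29331146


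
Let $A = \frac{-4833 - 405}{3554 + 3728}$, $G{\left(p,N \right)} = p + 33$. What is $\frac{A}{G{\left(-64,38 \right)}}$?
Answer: $\frac{2619}{112871} \approx 0.023203$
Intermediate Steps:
$G{\left(p,N \right)} = 33 + p$
$A = - \frac{2619}{3641}$ ($A = - \frac{5238}{7282} = \left(-5238\right) \frac{1}{7282} = - \frac{2619}{3641} \approx -0.71931$)
$\frac{A}{G{\left(-64,38 \right)}} = - \frac{2619}{3641 \left(33 - 64\right)} = - \frac{2619}{3641 \left(-31\right)} = \left(- \frac{2619}{3641}\right) \left(- \frac{1}{31}\right) = \frac{2619}{112871}$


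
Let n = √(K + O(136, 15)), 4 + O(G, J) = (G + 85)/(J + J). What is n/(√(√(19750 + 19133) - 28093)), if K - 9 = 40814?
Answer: -I*√36743730/(30*√(28093 - √38883)) ≈ -1.2098*I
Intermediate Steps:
K = 40823 (K = 9 + 40814 = 40823)
O(G, J) = -4 + (85 + G)/(2*J) (O(G, J) = -4 + (G + 85)/(J + J) = -4 + (85 + G)/((2*J)) = -4 + (85 + G)*(1/(2*J)) = -4 + (85 + G)/(2*J))
n = √36743730/30 (n = √(40823 + (½)*(85 + 136 - 8*15)/15) = √(40823 + (½)*(1/15)*(85 + 136 - 120)) = √(40823 + (½)*(1/15)*101) = √(40823 + 101/30) = √(1224791/30) = √36743730/30 ≈ 202.06)
n/(√(√(19750 + 19133) - 28093)) = (√36743730/30)/(√(√(19750 + 19133) - 28093)) = (√36743730/30)/(√(√38883 - 28093)) = (√36743730/30)/(√(-28093 + √38883)) = (√36743730/30)/√(-28093 + √38883) = √36743730/(30*√(-28093 + √38883))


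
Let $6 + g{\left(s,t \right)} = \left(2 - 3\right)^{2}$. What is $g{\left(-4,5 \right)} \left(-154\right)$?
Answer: $770$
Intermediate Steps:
$g{\left(s,t \right)} = -5$ ($g{\left(s,t \right)} = -6 + \left(2 - 3\right)^{2} = -6 + \left(-1\right)^{2} = -6 + 1 = -5$)
$g{\left(-4,5 \right)} \left(-154\right) = \left(-5\right) \left(-154\right) = 770$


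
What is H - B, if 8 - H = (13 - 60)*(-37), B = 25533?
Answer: -27264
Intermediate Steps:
H = -1731 (H = 8 - (13 - 60)*(-37) = 8 - (-47)*(-37) = 8 - 1*1739 = 8 - 1739 = -1731)
H - B = -1731 - 1*25533 = -1731 - 25533 = -27264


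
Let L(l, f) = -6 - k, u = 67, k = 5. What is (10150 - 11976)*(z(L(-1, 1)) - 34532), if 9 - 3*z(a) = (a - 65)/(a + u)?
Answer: 1324031687/21 ≈ 6.3049e+7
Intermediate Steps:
L(l, f) = -11 (L(l, f) = -6 - 1*5 = -6 - 5 = -11)
z(a) = 3 - (-65 + a)/(3*(67 + a)) (z(a) = 3 - (a - 65)/(3*(a + 67)) = 3 - (-65 + a)/(3*(67 + a)))
(10150 - 11976)*(z(L(-1, 1)) - 34532) = (10150 - 11976)*(4*(167 + 2*(-11))/(3*(67 - 11)) - 34532) = -1826*((4/3)*(167 - 22)/56 - 34532) = -1826*((4/3)*(1/56)*145 - 34532) = -1826*(145/42 - 34532) = -1826*(-1450199/42) = 1324031687/21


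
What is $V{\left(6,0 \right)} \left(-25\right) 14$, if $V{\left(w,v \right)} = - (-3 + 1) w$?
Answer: $-4200$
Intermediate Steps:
$V{\left(w,v \right)} = 2 w$ ($V{\left(w,v \right)} = \left(-1\right) \left(-2\right) w = 2 w$)
$V{\left(6,0 \right)} \left(-25\right) 14 = 2 \cdot 6 \left(-25\right) 14 = 12 \left(-25\right) 14 = \left(-300\right) 14 = -4200$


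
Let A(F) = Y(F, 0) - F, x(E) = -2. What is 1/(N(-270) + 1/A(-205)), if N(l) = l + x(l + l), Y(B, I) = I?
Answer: -205/55759 ≈ -0.0036765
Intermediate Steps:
A(F) = -F (A(F) = 0 - F = -F)
N(l) = -2 + l (N(l) = l - 2 = -2 + l)
1/(N(-270) + 1/A(-205)) = 1/((-2 - 270) + 1/(-1*(-205))) = 1/(-272 + 1/205) = 1/(-55759/205) = -205/55759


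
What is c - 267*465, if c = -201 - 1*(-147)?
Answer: -124209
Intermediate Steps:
c = -54 (c = -201 + 147 = -54)
c - 267*465 = -54 - 267*465 = -54 - 124155 = -124209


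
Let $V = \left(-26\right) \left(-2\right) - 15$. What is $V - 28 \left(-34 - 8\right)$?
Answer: $1213$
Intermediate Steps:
$V = 37$ ($V = 52 - 15 = 37$)
$V - 28 \left(-34 - 8\right) = 37 - 28 \left(-34 - 8\right) = 37 - -1176 = 37 + 1176 = 1213$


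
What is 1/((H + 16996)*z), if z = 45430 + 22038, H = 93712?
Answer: 1/7469247344 ≈ 1.3388e-10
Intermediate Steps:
z = 67468
1/((H + 16996)*z) = 1/((93712 + 16996)*67468) = (1/67468)/110708 = (1/110708)*(1/67468) = 1/7469247344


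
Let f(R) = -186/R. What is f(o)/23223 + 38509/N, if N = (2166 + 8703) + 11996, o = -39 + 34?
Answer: 59676339/35399593 ≈ 1.6858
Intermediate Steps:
o = -5
N = 22865 (N = 10869 + 11996 = 22865)
f(o)/23223 + 38509/N = -186/(-5)/23223 + 38509/22865 = -186*(-1/5)*(1/23223) + 38509*(1/22865) = (186/5)*(1/23223) + 38509/22865 = 62/38705 + 38509/22865 = 59676339/35399593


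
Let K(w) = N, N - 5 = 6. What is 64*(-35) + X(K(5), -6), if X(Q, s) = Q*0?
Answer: -2240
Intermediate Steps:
N = 11 (N = 5 + 6 = 11)
K(w) = 11
X(Q, s) = 0
64*(-35) + X(K(5), -6) = 64*(-35) + 0 = -2240 + 0 = -2240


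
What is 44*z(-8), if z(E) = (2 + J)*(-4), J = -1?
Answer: -176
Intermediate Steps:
z(E) = -4 (z(E) = (2 - 1)*(-4) = 1*(-4) = -4)
44*z(-8) = 44*(-4) = -176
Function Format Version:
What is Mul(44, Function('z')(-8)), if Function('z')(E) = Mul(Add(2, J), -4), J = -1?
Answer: -176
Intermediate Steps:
Function('z')(E) = -4 (Function('z')(E) = Mul(Add(2, -1), -4) = Mul(1, -4) = -4)
Mul(44, Function('z')(-8)) = Mul(44, -4) = -176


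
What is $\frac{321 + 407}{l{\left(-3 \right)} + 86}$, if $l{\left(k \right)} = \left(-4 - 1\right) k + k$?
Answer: $\frac{52}{7} \approx 7.4286$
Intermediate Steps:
$l{\left(k \right)} = - 4 k$ ($l{\left(k \right)} = - 5 k + k = - 4 k$)
$\frac{321 + 407}{l{\left(-3 \right)} + 86} = \frac{321 + 407}{\left(-4\right) \left(-3\right) + 86} = \frac{728}{12 + 86} = \frac{728}{98} = 728 \cdot \frac{1}{98} = \frac{52}{7}$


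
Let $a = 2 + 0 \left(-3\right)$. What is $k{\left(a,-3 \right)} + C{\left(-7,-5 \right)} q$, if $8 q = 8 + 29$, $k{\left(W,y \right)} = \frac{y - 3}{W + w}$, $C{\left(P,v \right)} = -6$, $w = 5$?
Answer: $- \frac{801}{28} \approx -28.607$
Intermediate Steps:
$a = 2$ ($a = 2 + 0 = 2$)
$k{\left(W,y \right)} = \frac{-3 + y}{5 + W}$ ($k{\left(W,y \right)} = \frac{y - 3}{W + 5} = \frac{-3 + y}{5 + W}$)
$q = \frac{37}{8}$ ($q = \frac{8 + 29}{8} = \frac{1}{8} \cdot 37 = \frac{37}{8} \approx 4.625$)
$k{\left(a,-3 \right)} + C{\left(-7,-5 \right)} q = \frac{-3 - 3}{5 + 2} - \frac{111}{4} = \frac{1}{7} \left(-6\right) - \frac{111}{4} = - \frac{6}{7} - \frac{111}{4} = - \frac{801}{28}$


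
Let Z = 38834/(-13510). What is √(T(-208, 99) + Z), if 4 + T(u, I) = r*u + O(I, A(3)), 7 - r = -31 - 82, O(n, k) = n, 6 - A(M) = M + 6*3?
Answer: 2*I*√283680433365/6755 ≈ 157.7*I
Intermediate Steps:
A(M) = -12 - M (A(M) = 6 - (M + 6*3) = 6 - (M + 18) = 6 - (18 + M) = 6 + (-18 - M) = -12 - M)
Z = -19417/6755 (Z = 38834*(-1/13510) = -19417/6755 ≈ -2.8745)
r = 120 (r = 7 - (-31 - 82) = 7 - 1*(-113) = 7 + 113 = 120)
T(u, I) = -4 + I + 120*u (T(u, I) = -4 + (120*u + I) = -4 + (I + 120*u) = -4 + I + 120*u)
√(T(-208, 99) + Z) = √((-4 + 99 + 120*(-208)) - 19417/6755) = √((-4 + 99 - 24960) - 19417/6755) = √(-24865 - 19417/6755) = √(-167982492/6755) = 2*I*√283680433365/6755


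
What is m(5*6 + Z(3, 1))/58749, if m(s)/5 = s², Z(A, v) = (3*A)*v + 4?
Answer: 9245/58749 ≈ 0.15736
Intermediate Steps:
Z(A, v) = 4 + 3*A*v (Z(A, v) = 3*A*v + 4 = 4 + 3*A*v)
m(s) = 5*s²
m(5*6 + Z(3, 1))/58749 = (5*(5*6 + (4 + 3*3*1))²)/58749 = (5*(30 + (4 + 9))²)*(1/58749) = (5*(30 + 13)²)*(1/58749) = (5*43²)*(1/58749) = (5*1849)*(1/58749) = 9245*(1/58749) = 9245/58749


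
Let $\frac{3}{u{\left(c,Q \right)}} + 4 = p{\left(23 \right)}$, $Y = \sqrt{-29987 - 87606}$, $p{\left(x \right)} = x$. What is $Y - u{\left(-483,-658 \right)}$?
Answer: $- \frac{3}{19} + i \sqrt{117593} \approx -0.15789 + 342.92 i$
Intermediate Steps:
$Y = i \sqrt{117593}$ ($Y = \sqrt{-117593} = i \sqrt{117593} \approx 342.92 i$)
$u{\left(c,Q \right)} = \frac{3}{19}$ ($u{\left(c,Q \right)} = \frac{3}{-4 + 23} = \frac{3}{19}$)
$Y - u{\left(-483,-658 \right)} = i \sqrt{117593} - \frac{3}{19} = - \frac{3}{19} + i \sqrt{117593}$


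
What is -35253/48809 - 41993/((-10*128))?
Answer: 2004512497/62475520 ≈ 32.085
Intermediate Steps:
-35253/48809 - 41993/((-10*128)) = -35253*1/48809 - 41993/(-1280) = -35253/48809 - 41993*(-1/1280) = -35253/48809 + 41993/1280 = 2004512497/62475520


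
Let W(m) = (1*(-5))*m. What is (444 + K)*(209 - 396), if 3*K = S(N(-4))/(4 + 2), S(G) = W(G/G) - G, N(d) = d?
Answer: -1494317/18 ≈ -83018.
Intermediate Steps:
W(m) = -5*m
S(G) = -5 - G (S(G) = -5*G/G - G = -5*1 - G = -5 - G)
K = -1/18 (K = ((-5 - 1*(-4))/(4 + 2))/3 = ((-5 + 4)/6)/3 = ((⅙)*(-1))/3 = (⅓)*(-⅙) = -1/18 ≈ -0.055556)
(444 + K)*(209 - 396) = (444 - 1/18)*(209 - 396) = (7991/18)*(-187) = -1494317/18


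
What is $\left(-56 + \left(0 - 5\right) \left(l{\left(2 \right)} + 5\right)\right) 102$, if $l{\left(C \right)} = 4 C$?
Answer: $-12342$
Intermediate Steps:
$\left(-56 + \left(0 - 5\right) \left(l{\left(2 \right)} + 5\right)\right) 102 = \left(-56 + \left(0 - 5\right) \left(4 \cdot 2 + 5\right)\right) 102 = \left(-56 + \left(0 - 5\right) \left(8 + 5\right)\right) 102 = \left(-56 - 65\right) 102 = \left(-121\right) 102 = -12342$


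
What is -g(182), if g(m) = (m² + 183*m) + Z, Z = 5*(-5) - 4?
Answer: -66401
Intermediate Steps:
Z = -29 (Z = -25 - 4 = -29)
g(m) = -29 + m² + 183*m (g(m) = (m² + 183*m) - 29 = -29 + m² + 183*m)
-g(182) = -(-29 + 182² + 183*182) = -(-29 + 33124 + 33306) = -1*66401 = -66401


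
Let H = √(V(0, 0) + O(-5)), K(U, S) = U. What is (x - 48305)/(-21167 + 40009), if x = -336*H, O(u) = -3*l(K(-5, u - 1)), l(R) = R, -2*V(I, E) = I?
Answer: -48305/18842 - 168*√15/9421 ≈ -2.6328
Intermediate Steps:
V(I, E) = -I/2
O(u) = 15 (O(u) = -3*(-5) = 15)
H = √15 (H = √(-½*0 + 15) = √(0 + 15) = √15 ≈ 3.8730)
x = -336*√15 ≈ -1301.3
(x - 48305)/(-21167 + 40009) = (-336*√15 - 48305)/(-21167 + 40009) = (-48305 - 336*√15)/18842 = (-48305 - 336*√15)*(1/18842) = -48305/18842 - 168*√15/9421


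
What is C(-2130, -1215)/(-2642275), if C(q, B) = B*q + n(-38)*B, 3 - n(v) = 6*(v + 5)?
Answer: -468747/528455 ≈ -0.88701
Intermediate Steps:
n(v) = -27 - 6*v (n(v) = 3 - 6*(v + 5) = 3 - 6*(5 + v) = 3 - (30 + 6*v) = 3 + (-30 - 6*v) = -27 - 6*v)
C(q, B) = 201*B + B*q (C(q, B) = B*q + (-27 - 6*(-38))*B = B*q + (-27 + 228)*B = B*q + 201*B = 201*B + B*q)
C(-2130, -1215)/(-2642275) = -1215*(201 - 2130)/(-2642275) = -1215*(-1929)*(-1/2642275) = 2343735*(-1/2642275) = -468747/528455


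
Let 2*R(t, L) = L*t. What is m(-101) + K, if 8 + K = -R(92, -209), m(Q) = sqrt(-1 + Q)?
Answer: 9606 + I*sqrt(102) ≈ 9606.0 + 10.1*I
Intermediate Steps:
R(t, L) = L*t/2 (R(t, L) = (L*t)/2 = L*t/2)
K = 9606 (K = -8 - (-209)*92/2 = -8 - 1*(-9614) = -8 + 9614 = 9606)
m(-101) + K = sqrt(-1 - 101) + 9606 = sqrt(-102) + 9606 = I*sqrt(102) + 9606 = 9606 + I*sqrt(102)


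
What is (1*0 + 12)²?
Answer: 144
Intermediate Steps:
(1*0 + 12)² = (0 + 12)² = 12² = 144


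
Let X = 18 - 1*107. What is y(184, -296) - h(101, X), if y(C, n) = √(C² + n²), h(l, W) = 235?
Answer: -235 + 8*√1898 ≈ 113.53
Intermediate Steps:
X = -89 (X = 18 - 107 = -89)
y(184, -296) - h(101, X) = √(184² + (-296)²) - 1*235 = √(33856 + 87616) - 235 = √121472 - 235 = 8*√1898 - 235 = -235 + 8*√1898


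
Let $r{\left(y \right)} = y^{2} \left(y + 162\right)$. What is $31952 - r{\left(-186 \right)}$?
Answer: $862256$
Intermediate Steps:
$r{\left(y \right)} = y^{2} \left(162 + y\right)$
$31952 - r{\left(-186 \right)} = 31952 - \left(-186\right)^{2} \left(162 - 186\right) = 31952 - 34596 \left(-24\right) = 31952 - -830304 = 31952 + 830304 = 862256$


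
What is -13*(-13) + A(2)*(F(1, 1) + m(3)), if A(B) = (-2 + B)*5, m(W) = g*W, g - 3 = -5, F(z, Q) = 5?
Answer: 169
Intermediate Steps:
g = -2 (g = 3 - 5 = -2)
m(W) = -2*W
A(B) = -10 + 5*B
-13*(-13) + A(2)*(F(1, 1) + m(3)) = -13*(-13) + (-10 + 5*2)*(5 - 2*3) = 169 + (-10 + 10)*(5 - 6) = 169 + 0*(-1) = 169 + 0 = 169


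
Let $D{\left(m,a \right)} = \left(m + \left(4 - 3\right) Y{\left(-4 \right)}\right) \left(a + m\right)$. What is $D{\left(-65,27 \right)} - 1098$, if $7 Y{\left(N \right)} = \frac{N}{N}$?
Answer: $\frac{9566}{7} \approx 1366.6$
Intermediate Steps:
$Y{\left(N \right)} = \frac{1}{7}$ ($Y{\left(N \right)} = \frac{N \frac{1}{N}}{7} = \frac{1}{7} \cdot 1 = \frac{1}{7}$)
$D{\left(m,a \right)} = \left(\frac{1}{7} + m\right) \left(a + m\right)$ ($D{\left(m,a \right)} = \left(m + \left(4 - 3\right) \frac{1}{7}\right) \left(a + m\right) = \left(m + 1 \cdot \frac{1}{7}\right) \left(a + m\right) = \left(m + \frac{1}{7}\right) \left(a + m\right) = \left(\frac{1}{7} + m\right) \left(a + m\right)$)
$D{\left(-65,27 \right)} - 1098 = \left(\left(-65\right)^{2} + \frac{1}{7} \cdot 27 + \frac{1}{7} \left(-65\right) + 27 \left(-65\right)\right) - 1098 = \left(4225 + \frac{27}{7} - \frac{65}{7} - 1755\right) - 1098 = \frac{17252}{7} - 1098 = \frac{9566}{7}$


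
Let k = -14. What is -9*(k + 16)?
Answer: -18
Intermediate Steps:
-9*(k + 16) = -9*(-14 + 16) = -9*2 = -18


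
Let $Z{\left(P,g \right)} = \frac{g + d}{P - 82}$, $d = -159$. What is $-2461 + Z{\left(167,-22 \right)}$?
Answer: $- \frac{209366}{85} \approx -2463.1$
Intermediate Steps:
$Z{\left(P,g \right)} = \frac{-159 + g}{-82 + P}$ ($Z{\left(P,g \right)} = \frac{g - 159}{P - 82} = \frac{-159 + g}{-82 + P}$)
$-2461 + Z{\left(167,-22 \right)} = -2461 + \frac{-159 - 22}{-82 + 167} = -2461 + \frac{1}{85} \left(-181\right) = -2461 - \frac{181}{85} = - \frac{209366}{85}$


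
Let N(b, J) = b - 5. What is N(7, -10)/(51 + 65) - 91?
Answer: -5277/58 ≈ -90.983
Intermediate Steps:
N(b, J) = -5 + b
N(7, -10)/(51 + 65) - 91 = (-5 + 7)/(51 + 65) - 91 = 2/116 - 91 = (1/116)*2 - 91 = 1/58 - 91 = -5277/58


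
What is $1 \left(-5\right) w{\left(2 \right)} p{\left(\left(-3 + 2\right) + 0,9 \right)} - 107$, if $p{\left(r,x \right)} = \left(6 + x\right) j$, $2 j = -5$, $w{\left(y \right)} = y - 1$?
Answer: $\frac{161}{2} \approx 80.5$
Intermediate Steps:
$w{\left(y \right)} = -1 + y$
$j = - \frac{5}{2}$ ($j = \frac{1}{2} \left(-5\right) = - \frac{5}{2} \approx -2.5$)
$p{\left(r,x \right)} = -15 - \frac{5 x}{2}$ ($p{\left(r,x \right)} = \left(6 + x\right) \left(- \frac{5}{2}\right) = -15 - \frac{5 x}{2}$)
$1 \left(-5\right) w{\left(2 \right)} p{\left(\left(-3 + 2\right) + 0,9 \right)} - 107 = 1 \left(-5\right) \left(-1 + 2\right) \left(-15 - \frac{45}{2}\right) - 107 = \left(-5\right) 1 \left(-15 - \frac{45}{2}\right) - 107 = \left(-5\right) \left(- \frac{75}{2}\right) - 107 = \frac{375}{2} - 107 = \frac{161}{2}$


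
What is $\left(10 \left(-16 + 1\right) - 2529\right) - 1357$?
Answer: $-4036$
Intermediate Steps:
$\left(10 \left(-16 + 1\right) - 2529\right) - 1357 = \left(10 \left(-15\right) - 2529\right) - 1357 = \left(-150 - 2529\right) - 1357 = -2679 - 1357 = -4036$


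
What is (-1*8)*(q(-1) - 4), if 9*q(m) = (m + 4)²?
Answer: 24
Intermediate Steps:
q(m) = (4 + m)²/9 (q(m) = (m + 4)²/9 = (4 + m)²/9)
(-1*8)*(q(-1) - 4) = (-1*8)*((4 - 1)²/9 - 4) = -8*((⅑)*3² - 4) = -8*((⅑)*9 - 4) = -8*(1 - 4) = -8*(-3) = 24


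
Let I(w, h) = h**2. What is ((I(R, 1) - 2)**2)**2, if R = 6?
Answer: 1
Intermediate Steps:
((I(R, 1) - 2)**2)**2 = ((1**2 - 2)**2)**2 = ((1 - 2)**2)**2 = ((-1)**2)**2 = 1**2 = 1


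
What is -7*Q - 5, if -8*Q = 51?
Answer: 317/8 ≈ 39.625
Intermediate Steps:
Q = -51/8 (Q = -⅛*51 = -51/8 ≈ -6.3750)
-7*Q - 5 = -7*(-51/8) - 5 = 357/8 - 5 = 317/8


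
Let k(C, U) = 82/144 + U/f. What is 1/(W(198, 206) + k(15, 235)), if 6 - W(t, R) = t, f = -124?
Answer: -2232/431503 ≈ -0.0051726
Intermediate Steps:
W(t, R) = 6 - t
k(C, U) = 41/72 - U/124 (k(C, U) = 82/144 + U/(-124) = 82*(1/144) + U*(-1/124) = 41/72 - U/124)
1/(W(198, 206) + k(15, 235)) = 1/((6 - 1*198) + (41/72 - 1/124*235)) = 1/((6 - 198) + (41/72 - 235/124)) = 1/(-192 - 2959/2232) = 1/(-431503/2232) = -2232/431503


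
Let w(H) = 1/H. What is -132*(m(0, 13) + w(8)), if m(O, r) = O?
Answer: -33/2 ≈ -16.500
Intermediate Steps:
-132*(m(0, 13) + w(8)) = -132*(0 + 1/8) = -132*(0 + ⅛) = -132*⅛ = -33/2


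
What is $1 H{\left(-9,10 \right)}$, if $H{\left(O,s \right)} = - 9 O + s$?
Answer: $91$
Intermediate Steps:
$H{\left(O,s \right)} = s - 9 O$
$1 H{\left(-9,10 \right)} = 1 \left(10 - -81\right) = 1 \left(10 + 81\right) = 1 \cdot 91 = 91$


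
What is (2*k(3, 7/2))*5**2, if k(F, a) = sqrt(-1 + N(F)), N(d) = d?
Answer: 50*sqrt(2) ≈ 70.711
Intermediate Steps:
k(F, a) = sqrt(-1 + F)
(2*k(3, 7/2))*5**2 = (2*sqrt(-1 + 3))*5**2 = (2*sqrt(2))*25 = 50*sqrt(2)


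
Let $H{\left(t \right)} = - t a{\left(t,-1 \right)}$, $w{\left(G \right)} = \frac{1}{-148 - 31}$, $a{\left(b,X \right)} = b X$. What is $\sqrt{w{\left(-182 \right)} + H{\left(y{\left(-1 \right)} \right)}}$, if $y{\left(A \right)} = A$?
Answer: $\frac{\sqrt{31862}}{179} \approx 0.9972$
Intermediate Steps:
$a{\left(b,X \right)} = X b$
$w{\left(G \right)} = - \frac{1}{179}$ ($w{\left(G \right)} = \frac{1}{-179} = - \frac{1}{179}$)
$H{\left(t \right)} = t^{2}$ ($H{\left(t \right)} = - t \left(- t\right) = t^{2}$)
$\sqrt{w{\left(-182 \right)} + H{\left(y{\left(-1 \right)} \right)}} = \sqrt{- \frac{1}{179} + \left(-1\right)^{2}} = \sqrt{- \frac{1}{179} + 1} = \sqrt{\frac{178}{179}} = \frac{\sqrt{31862}}{179}$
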